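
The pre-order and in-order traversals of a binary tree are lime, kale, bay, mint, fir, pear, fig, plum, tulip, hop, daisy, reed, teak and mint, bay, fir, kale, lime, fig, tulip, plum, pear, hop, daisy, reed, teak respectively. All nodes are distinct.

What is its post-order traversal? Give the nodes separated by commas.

The first element of pre-order is the root; it splits in-order into left and right subtrees.
Root lime: left subtree has 4 nodes {mint, bay, fir, kale}, right has 8 {fig, tulip, plum, pear, hop, daisy, reed, teak}.
  Root kale: left subtree has 3 nodes {mint, bay, fir}, right has 0 { }.
    Root bay: left subtree has 1 node {mint}, right has 1 {fir}.
  Root pear: left subtree has 3 nodes {fig, tulip, plum}, right has 4 {hop, daisy, reed, teak}.
    Root fig: left subtree has 0 nodes { }, right has 2 {tulip, plum}.
      Root plum: left subtree has 1 node {tulip}, right has 0 { }.
    Root hop: left subtree has 0 nodes { }, right has 3 {daisy, reed, teak}.
      Root daisy: left subtree has 0 nodes { }, right has 2 {reed, teak}.
        Root reed: left subtree has 0 nodes { }, right has 1 {teak}.

mint, fir, bay, kale, tulip, plum, fig, teak, reed, daisy, hop, pear, lime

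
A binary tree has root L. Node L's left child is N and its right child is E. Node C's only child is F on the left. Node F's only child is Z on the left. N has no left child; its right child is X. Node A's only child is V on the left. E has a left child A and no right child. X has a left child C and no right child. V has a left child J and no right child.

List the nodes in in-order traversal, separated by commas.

In-order visits the left subtree, then the node, then the right subtree.
At L: go left to N.
  At N: no left child.
  Visit N.
  At N: go right to X.
    At X: go left to C.
      At C: go left to F.
        At F: go left to Z.
          Z is a leaf — visit Z.
        Visit F.
        At F: no right child.
      Visit C.
      At C: no right child.
    Visit X.
    At X: no right child.
Visit L.
At L: go right to E.
  At E: go left to A.
    At A: go left to V.
      At V: go left to J.
        J is a leaf — visit J.
      Visit V.
      At V: no right child.
    Visit A.
    At A: no right child.
  Visit E.
  At E: no right child.

N, Z, F, C, X, L, J, V, A, E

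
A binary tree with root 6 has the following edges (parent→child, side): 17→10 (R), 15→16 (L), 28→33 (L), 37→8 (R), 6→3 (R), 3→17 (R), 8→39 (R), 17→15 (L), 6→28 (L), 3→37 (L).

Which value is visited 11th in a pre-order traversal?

10

Pre-order visits the node, then its left subtree, then its right subtree.
Visit 6.
At 6: go left to 28.
  Visit 28.
  At 28: go left to 33.
    33 is a leaf — visit 33.
  At 28: no right child.
At 6: go right to 3.
  Visit 3.
  At 3: go left to 37.
    Visit 37.
    At 37: no left child.
    At 37: go right to 8.
      Visit 8.
      At 8: no left child.
      At 8: go right to 39.
        39 is a leaf — visit 39.
  At 3: go right to 17.
    Visit 17.
    At 17: go left to 15.
      Visit 15.
      At 15: go left to 16.
        16 is a leaf — visit 16.
      At 15: no right child.
    At 17: go right to 10.
      10 is a leaf — visit 10.
Full pre-order sequence: 6, 28, 33, 3, 37, 8, 39, 17, 15, 16, 10.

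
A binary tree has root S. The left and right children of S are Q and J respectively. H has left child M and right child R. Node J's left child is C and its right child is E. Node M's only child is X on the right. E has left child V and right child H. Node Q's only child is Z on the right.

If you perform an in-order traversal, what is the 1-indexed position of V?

In-order visits the left subtree, then the node, then the right subtree.
At S: go left to Q.
  At Q: no left child.
  Visit Q.
  At Q: go right to Z.
    Z is a leaf — visit Z.
Visit S.
At S: go right to J.
  At J: go left to C.
    C is a leaf — visit C.
  Visit J.
  At J: go right to E.
    At E: go left to V.
      V is a leaf — visit V.
    Visit E.
    At E: go right to H.
      At H: go left to M.
        At M: no left child.
        Visit M.
        At M: go right to X.
          X is a leaf — visit X.
      Visit H.
      At H: go right to R.
        R is a leaf — visit R.
Full in-order sequence: Q, Z, S, C, J, V, E, M, X, H, R.

6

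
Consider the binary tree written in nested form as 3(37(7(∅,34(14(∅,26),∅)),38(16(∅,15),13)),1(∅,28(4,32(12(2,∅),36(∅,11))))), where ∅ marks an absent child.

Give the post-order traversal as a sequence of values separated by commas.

26, 14, 34, 7, 15, 16, 13, 38, 37, 4, 2, 12, 11, 36, 32, 28, 1, 3

Post-order visits the left subtree, then the right subtree, then the node.
At 3: go left to 37.
  At 37: go left to 7.
    At 7: no left child.
    At 7: go right to 34.
      At 34: go left to 14.
        At 14: no left child.
        At 14: go right to 26.
          26 is a leaf — visit 26.
        Visit 14.
      At 34: no right child.
      Visit 34.
    Visit 7.
  At 37: go right to 38.
    At 38: go left to 16.
      At 16: no left child.
      At 16: go right to 15.
        15 is a leaf — visit 15.
      Visit 16.
    At 38: go right to 13.
      13 is a leaf — visit 13.
    Visit 38.
  Visit 37.
At 3: go right to 1.
  At 1: no left child.
  At 1: go right to 28.
    At 28: go left to 4.
      4 is a leaf — visit 4.
    At 28: go right to 32.
      At 32: go left to 12.
        At 12: go left to 2.
          2 is a leaf — visit 2.
        At 12: no right child.
        Visit 12.
      At 32: go right to 36.
        At 36: no left child.
        At 36: go right to 11.
          11 is a leaf — visit 11.
        Visit 36.
      Visit 32.
    Visit 28.
  Visit 1.
Visit 3.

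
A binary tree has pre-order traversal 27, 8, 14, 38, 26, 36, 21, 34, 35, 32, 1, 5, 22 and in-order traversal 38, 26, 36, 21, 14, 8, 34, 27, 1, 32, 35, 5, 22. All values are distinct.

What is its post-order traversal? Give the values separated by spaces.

The first element of pre-order is the root; it splits in-order into left and right subtrees.
Root 27: left subtree has 7 nodes {38, 26, 36, 21, 14, 8, 34}, right has 5 {1, 32, 35, 5, 22}.
  Root 8: left subtree has 5 nodes {38, 26, 36, 21, 14}, right has 1 {34}.
    Root 14: left subtree has 4 nodes {38, 26, 36, 21}, right has 0 { }.
      Root 38: left subtree has 0 nodes { }, right has 3 {26, 36, 21}.
        Root 26: left subtree has 0 nodes { }, right has 2 {36, 21}.
          Root 36: left subtree has 0 nodes { }, right has 1 {21}.
  Root 35: left subtree has 2 nodes {1, 32}, right has 2 {5, 22}.
    Root 32: left subtree has 1 node {1}, right has 0 { }.
    Root 5: left subtree has 0 nodes { }, right has 1 {22}.

21 36 26 38 14 34 8 1 32 22 5 35 27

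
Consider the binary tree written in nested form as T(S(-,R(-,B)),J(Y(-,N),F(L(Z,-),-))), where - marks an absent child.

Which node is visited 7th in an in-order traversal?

J

In-order visits the left subtree, then the node, then the right subtree.
At T: go left to S.
  At S: no left child.
  Visit S.
  At S: go right to R.
    At R: no left child.
    Visit R.
    At R: go right to B.
      B is a leaf — visit B.
Visit T.
At T: go right to J.
  At J: go left to Y.
    At Y: no left child.
    Visit Y.
    At Y: go right to N.
      N is a leaf — visit N.
  Visit J.
  At J: go right to F.
    At F: go left to L.
      At L: go left to Z.
        Z is a leaf — visit Z.
      Visit L.
      At L: no right child.
    Visit F.
    At F: no right child.
Full in-order sequence: S, R, B, T, Y, N, J, Z, L, F.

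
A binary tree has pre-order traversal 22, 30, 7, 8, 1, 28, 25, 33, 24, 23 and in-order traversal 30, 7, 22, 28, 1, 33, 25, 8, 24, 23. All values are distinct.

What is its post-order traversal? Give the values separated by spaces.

The first element of pre-order is the root; it splits in-order into left and right subtrees.
Root 22: left subtree has 2 nodes {30, 7}, right has 7 {28, 1, 33, 25, 8, 24, 23}.
  Root 30: left subtree has 0 nodes { }, right has 1 {7}.
  Root 8: left subtree has 4 nodes {28, 1, 33, 25}, right has 2 {24, 23}.
    Root 1: left subtree has 1 node {28}, right has 2 {33, 25}.
      Root 25: left subtree has 1 node {33}, right has 0 { }.
    Root 24: left subtree has 0 nodes { }, right has 1 {23}.

7 30 28 33 25 1 23 24 8 22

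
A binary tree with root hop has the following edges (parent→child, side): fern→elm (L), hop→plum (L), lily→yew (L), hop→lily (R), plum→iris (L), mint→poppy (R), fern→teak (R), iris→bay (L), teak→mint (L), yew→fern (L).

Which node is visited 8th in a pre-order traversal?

elm

Pre-order visits the node, then its left subtree, then its right subtree.
Visit hop.
At hop: go left to plum.
  Visit plum.
  At plum: go left to iris.
    Visit iris.
    At iris: go left to bay.
      bay is a leaf — visit bay.
    At iris: no right child.
  At plum: no right child.
At hop: go right to lily.
  Visit lily.
  At lily: go left to yew.
    Visit yew.
    At yew: go left to fern.
      Visit fern.
      At fern: go left to elm.
        elm is a leaf — visit elm.
      At fern: go right to teak.
        Visit teak.
        At teak: go left to mint.
          Visit mint.
          At mint: no left child.
          At mint: go right to poppy.
            poppy is a leaf — visit poppy.
        At teak: no right child.
    At yew: no right child.
  At lily: no right child.
Full pre-order sequence: hop, plum, iris, bay, lily, yew, fern, elm, teak, mint, poppy.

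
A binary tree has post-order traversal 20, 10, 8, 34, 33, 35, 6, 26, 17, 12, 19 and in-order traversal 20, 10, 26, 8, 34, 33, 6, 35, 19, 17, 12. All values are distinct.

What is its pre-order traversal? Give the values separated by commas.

19, 26, 10, 20, 6, 33, 34, 8, 35, 12, 17

The last element of post-order is the root; it splits in-order into left and right subtrees.
Root 19: left subtree has 8 nodes {20, 10, 26, 8, 34, 33, 6, 35}, right has 2 {17, 12}.
  Root 26: left subtree has 2 nodes {20, 10}, right has 5 {8, 34, 33, 6, 35}.
    Root 10: left subtree has 1 node {20}, right has 0 { }.
    Root 6: left subtree has 3 nodes {8, 34, 33}, right has 1 {35}.
      Root 33: left subtree has 2 nodes {8, 34}, right has 0 { }.
        Root 34: left subtree has 1 node {8}, right has 0 { }.
  Root 12: left subtree has 1 node {17}, right has 0 { }.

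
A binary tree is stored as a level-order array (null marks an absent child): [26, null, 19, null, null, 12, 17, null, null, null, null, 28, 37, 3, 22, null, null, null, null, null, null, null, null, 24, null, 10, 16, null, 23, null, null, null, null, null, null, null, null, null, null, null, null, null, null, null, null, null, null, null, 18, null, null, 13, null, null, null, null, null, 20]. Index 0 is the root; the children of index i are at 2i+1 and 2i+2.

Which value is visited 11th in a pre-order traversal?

Pre-order visits the node, then its left subtree, then its right subtree.
Visit 26.
At 26: no left child.
At 26: go right to 19.
  Visit 19.
  At 19: go left to 12.
    Visit 12.
    At 12: go left to 28.
      Visit 28.
      At 28: go left to 24.
        Visit 24.
        At 24: no left child.
        At 24: go right to 18.
          18 is a leaf — visit 18.
      At 28: no right child.
    At 12: go right to 37.
      Visit 37.
      At 37: go left to 10.
        Visit 10.
        At 10: go left to 13.
          13 is a leaf — visit 13.
        At 10: no right child.
      At 37: go right to 16.
        16 is a leaf — visit 16.
  At 19: go right to 17.
    Visit 17.
    At 17: go left to 3.
      Visit 3.
      At 3: no left child.
      At 3: go right to 23.
        Visit 23.
        At 23: go left to 20.
          20 is a leaf — visit 20.
        At 23: no right child.
    At 17: go right to 22.
      22 is a leaf — visit 22.
Full pre-order sequence: 26, 19, 12, 28, 24, 18, 37, 10, 13, 16, 17, 3, 23, 20, 22.

17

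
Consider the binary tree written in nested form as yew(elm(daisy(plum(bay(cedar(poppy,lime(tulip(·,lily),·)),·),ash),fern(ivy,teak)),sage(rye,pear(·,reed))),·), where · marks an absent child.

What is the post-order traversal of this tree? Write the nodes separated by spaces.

poppy lily tulip lime cedar bay ash plum ivy teak fern daisy rye reed pear sage elm yew

Post-order visits the left subtree, then the right subtree, then the node.
At yew: go left to elm.
  At elm: go left to daisy.
    At daisy: go left to plum.
      At plum: go left to bay.
        At bay: go left to cedar.
          At cedar: go left to poppy.
            poppy is a leaf — visit poppy.
          At cedar: go right to lime.
            At lime: go left to tulip.
              At tulip: no left child.
              At tulip: go right to lily.
                lily is a leaf — visit lily.
              Visit tulip.
            At lime: no right child.
            Visit lime.
          Visit cedar.
        At bay: no right child.
        Visit bay.
      At plum: go right to ash.
        ash is a leaf — visit ash.
      Visit plum.
    At daisy: go right to fern.
      At fern: go left to ivy.
        ivy is a leaf — visit ivy.
      At fern: go right to teak.
        teak is a leaf — visit teak.
      Visit fern.
    Visit daisy.
  At elm: go right to sage.
    At sage: go left to rye.
      rye is a leaf — visit rye.
    At sage: go right to pear.
      At pear: no left child.
      At pear: go right to reed.
        reed is a leaf — visit reed.
      Visit pear.
    Visit sage.
  Visit elm.
At yew: no right child.
Visit yew.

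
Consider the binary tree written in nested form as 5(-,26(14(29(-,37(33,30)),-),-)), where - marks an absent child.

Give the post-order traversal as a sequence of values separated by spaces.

Post-order visits the left subtree, then the right subtree, then the node.
At 5: no left child.
At 5: go right to 26.
  At 26: go left to 14.
    At 14: go left to 29.
      At 29: no left child.
      At 29: go right to 37.
        At 37: go left to 33.
          33 is a leaf — visit 33.
        At 37: go right to 30.
          30 is a leaf — visit 30.
        Visit 37.
      Visit 29.
    At 14: no right child.
    Visit 14.
  At 26: no right child.
  Visit 26.
Visit 5.

33 30 37 29 14 26 5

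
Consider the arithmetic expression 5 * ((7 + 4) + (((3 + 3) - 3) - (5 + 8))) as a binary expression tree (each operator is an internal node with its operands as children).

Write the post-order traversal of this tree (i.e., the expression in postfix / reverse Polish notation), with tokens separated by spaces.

Post-order on an expression tree gives postfix notation: for each operator, emit left operand, right operand, then the operator.

5 7 4 + 3 3 + 3 - 5 8 + - + *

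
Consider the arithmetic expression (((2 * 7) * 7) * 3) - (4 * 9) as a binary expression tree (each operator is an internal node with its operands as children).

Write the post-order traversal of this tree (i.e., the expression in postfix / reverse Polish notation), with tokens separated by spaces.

Post-order on an expression tree gives postfix notation: for each operator, emit left operand, right operand, then the operator.

2 7 * 7 * 3 * 4 9 * -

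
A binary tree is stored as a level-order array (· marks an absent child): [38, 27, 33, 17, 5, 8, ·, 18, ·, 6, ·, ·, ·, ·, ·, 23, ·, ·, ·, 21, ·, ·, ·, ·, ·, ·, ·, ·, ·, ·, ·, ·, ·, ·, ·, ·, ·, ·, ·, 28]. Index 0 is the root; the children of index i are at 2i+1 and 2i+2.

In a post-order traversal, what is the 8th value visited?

27

Post-order visits the left subtree, then the right subtree, then the node.
At 38: go left to 27.
  At 27: go left to 17.
    At 17: go left to 18.
      At 18: go left to 23.
        23 is a leaf — visit 23.
      At 18: no right child.
      Visit 18.
    At 17: no right child.
    Visit 17.
  At 27: go right to 5.
    At 5: go left to 6.
      At 6: go left to 21.
        At 21: go left to 28.
          28 is a leaf — visit 28.
        At 21: no right child.
        Visit 21.
      At 6: no right child.
      Visit 6.
    At 5: no right child.
    Visit 5.
  Visit 27.
At 38: go right to 33.
  At 33: go left to 8.
    8 is a leaf — visit 8.
  At 33: no right child.
  Visit 33.
Visit 38.
Full post-order sequence: 23, 18, 17, 28, 21, 6, 5, 27, 8, 33, 38.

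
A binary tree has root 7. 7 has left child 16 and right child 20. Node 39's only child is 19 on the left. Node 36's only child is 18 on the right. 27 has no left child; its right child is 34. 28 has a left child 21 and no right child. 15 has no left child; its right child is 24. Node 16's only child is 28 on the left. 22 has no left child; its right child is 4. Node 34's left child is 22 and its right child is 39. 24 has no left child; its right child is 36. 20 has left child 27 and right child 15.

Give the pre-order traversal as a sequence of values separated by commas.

Pre-order visits the node, then its left subtree, then its right subtree.
Visit 7.
At 7: go left to 16.
  Visit 16.
  At 16: go left to 28.
    Visit 28.
    At 28: go left to 21.
      21 is a leaf — visit 21.
    At 28: no right child.
  At 16: no right child.
At 7: go right to 20.
  Visit 20.
  At 20: go left to 27.
    Visit 27.
    At 27: no left child.
    At 27: go right to 34.
      Visit 34.
      At 34: go left to 22.
        Visit 22.
        At 22: no left child.
        At 22: go right to 4.
          4 is a leaf — visit 4.
      At 34: go right to 39.
        Visit 39.
        At 39: go left to 19.
          19 is a leaf — visit 19.
        At 39: no right child.
  At 20: go right to 15.
    Visit 15.
    At 15: no left child.
    At 15: go right to 24.
      Visit 24.
      At 24: no left child.
      At 24: go right to 36.
        Visit 36.
        At 36: no left child.
        At 36: go right to 18.
          18 is a leaf — visit 18.

7, 16, 28, 21, 20, 27, 34, 22, 4, 39, 19, 15, 24, 36, 18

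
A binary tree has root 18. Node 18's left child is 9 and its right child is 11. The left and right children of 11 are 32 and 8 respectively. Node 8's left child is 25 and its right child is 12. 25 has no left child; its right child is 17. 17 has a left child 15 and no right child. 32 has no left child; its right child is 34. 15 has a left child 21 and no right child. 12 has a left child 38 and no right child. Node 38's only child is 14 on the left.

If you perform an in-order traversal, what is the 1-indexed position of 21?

In-order visits the left subtree, then the node, then the right subtree.
At 18: go left to 9.
  9 is a leaf — visit 9.
Visit 18.
At 18: go right to 11.
  At 11: go left to 32.
    At 32: no left child.
    Visit 32.
    At 32: go right to 34.
      34 is a leaf — visit 34.
  Visit 11.
  At 11: go right to 8.
    At 8: go left to 25.
      At 25: no left child.
      Visit 25.
      At 25: go right to 17.
        At 17: go left to 15.
          At 15: go left to 21.
            21 is a leaf — visit 21.
          Visit 15.
          At 15: no right child.
        Visit 17.
        At 17: no right child.
    Visit 8.
    At 8: go right to 12.
      At 12: go left to 38.
        At 38: go left to 14.
          14 is a leaf — visit 14.
        Visit 38.
        At 38: no right child.
      Visit 12.
      At 12: no right child.
Full in-order sequence: 9, 18, 32, 34, 11, 25, 21, 15, 17, 8, 14, 38, 12.

7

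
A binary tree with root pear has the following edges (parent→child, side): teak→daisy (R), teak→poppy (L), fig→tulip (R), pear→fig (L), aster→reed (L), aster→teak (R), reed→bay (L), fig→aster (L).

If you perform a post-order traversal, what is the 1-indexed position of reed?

Post-order visits the left subtree, then the right subtree, then the node.
At pear: go left to fig.
  At fig: go left to aster.
    At aster: go left to reed.
      At reed: go left to bay.
        bay is a leaf — visit bay.
      At reed: no right child.
      Visit reed.
    At aster: go right to teak.
      At teak: go left to poppy.
        poppy is a leaf — visit poppy.
      At teak: go right to daisy.
        daisy is a leaf — visit daisy.
      Visit teak.
    Visit aster.
  At fig: go right to tulip.
    tulip is a leaf — visit tulip.
  Visit fig.
At pear: no right child.
Visit pear.
Full post-order sequence: bay, reed, poppy, daisy, teak, aster, tulip, fig, pear.

2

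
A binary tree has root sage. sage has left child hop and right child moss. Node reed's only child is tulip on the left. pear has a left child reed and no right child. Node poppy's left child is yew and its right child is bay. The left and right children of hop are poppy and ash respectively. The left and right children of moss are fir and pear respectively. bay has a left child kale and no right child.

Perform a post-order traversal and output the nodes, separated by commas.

yew, kale, bay, poppy, ash, hop, fir, tulip, reed, pear, moss, sage

Post-order visits the left subtree, then the right subtree, then the node.
At sage: go left to hop.
  At hop: go left to poppy.
    At poppy: go left to yew.
      yew is a leaf — visit yew.
    At poppy: go right to bay.
      At bay: go left to kale.
        kale is a leaf — visit kale.
      At bay: no right child.
      Visit bay.
    Visit poppy.
  At hop: go right to ash.
    ash is a leaf — visit ash.
  Visit hop.
At sage: go right to moss.
  At moss: go left to fir.
    fir is a leaf — visit fir.
  At moss: go right to pear.
    At pear: go left to reed.
      At reed: go left to tulip.
        tulip is a leaf — visit tulip.
      At reed: no right child.
      Visit reed.
    At pear: no right child.
    Visit pear.
  Visit moss.
Visit sage.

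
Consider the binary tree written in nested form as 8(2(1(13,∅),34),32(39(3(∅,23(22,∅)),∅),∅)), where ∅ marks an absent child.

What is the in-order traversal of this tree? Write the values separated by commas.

13, 1, 2, 34, 8, 3, 22, 23, 39, 32

In-order visits the left subtree, then the node, then the right subtree.
At 8: go left to 2.
  At 2: go left to 1.
    At 1: go left to 13.
      13 is a leaf — visit 13.
    Visit 1.
    At 1: no right child.
  Visit 2.
  At 2: go right to 34.
    34 is a leaf — visit 34.
Visit 8.
At 8: go right to 32.
  At 32: go left to 39.
    At 39: go left to 3.
      At 3: no left child.
      Visit 3.
      At 3: go right to 23.
        At 23: go left to 22.
          22 is a leaf — visit 22.
        Visit 23.
        At 23: no right child.
    Visit 39.
    At 39: no right child.
  Visit 32.
  At 32: no right child.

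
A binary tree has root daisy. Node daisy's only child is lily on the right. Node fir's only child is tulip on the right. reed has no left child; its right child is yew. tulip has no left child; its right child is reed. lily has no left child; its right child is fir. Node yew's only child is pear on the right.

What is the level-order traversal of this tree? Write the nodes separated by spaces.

daisy lily fir tulip reed yew pear

Level-order visits nodes level by level from the root, left to right within each level.
Level 0: daisy
Level 1: lily
Level 2: fir
Level 3: tulip
Level 4: reed
Level 5: yew
Level 6: pear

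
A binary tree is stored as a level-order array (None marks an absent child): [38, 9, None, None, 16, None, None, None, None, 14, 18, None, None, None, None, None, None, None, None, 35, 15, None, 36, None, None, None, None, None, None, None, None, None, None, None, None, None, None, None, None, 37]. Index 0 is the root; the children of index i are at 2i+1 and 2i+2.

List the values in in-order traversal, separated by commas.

9, 37, 35, 14, 15, 16, 18, 36, 38

In-order visits the left subtree, then the node, then the right subtree.
At 38: go left to 9.
  At 9: no left child.
  Visit 9.
  At 9: go right to 16.
    At 16: go left to 14.
      At 14: go left to 35.
        At 35: go left to 37.
          37 is a leaf — visit 37.
        Visit 35.
        At 35: no right child.
      Visit 14.
      At 14: go right to 15.
        15 is a leaf — visit 15.
    Visit 16.
    At 16: go right to 18.
      At 18: no left child.
      Visit 18.
      At 18: go right to 36.
        36 is a leaf — visit 36.
Visit 38.
At 38: no right child.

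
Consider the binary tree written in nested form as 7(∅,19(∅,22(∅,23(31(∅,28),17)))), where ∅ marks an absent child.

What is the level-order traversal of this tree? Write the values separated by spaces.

7 19 22 23 31 17 28

Level-order visits nodes level by level from the root, left to right within each level.
Level 0: 7
Level 1: 19
Level 2: 22
Level 3: 23
Level 4: 31, 17
Level 5: 28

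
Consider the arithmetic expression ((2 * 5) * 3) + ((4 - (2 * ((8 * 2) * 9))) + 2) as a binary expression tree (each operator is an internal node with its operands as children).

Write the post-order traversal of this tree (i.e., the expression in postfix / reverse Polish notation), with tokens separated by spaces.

2 5 * 3 * 4 2 8 2 * 9 * * - 2 + +

Post-order on an expression tree gives postfix notation: for each operator, emit left operand, right operand, then the operator.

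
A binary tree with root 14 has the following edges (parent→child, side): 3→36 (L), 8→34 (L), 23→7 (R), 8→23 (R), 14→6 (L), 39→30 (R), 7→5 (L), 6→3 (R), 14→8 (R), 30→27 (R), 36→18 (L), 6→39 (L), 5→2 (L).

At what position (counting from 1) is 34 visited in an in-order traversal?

9

In-order visits the left subtree, then the node, then the right subtree.
At 14: go left to 6.
  At 6: go left to 39.
    At 39: no left child.
    Visit 39.
    At 39: go right to 30.
      At 30: no left child.
      Visit 30.
      At 30: go right to 27.
        27 is a leaf — visit 27.
  Visit 6.
  At 6: go right to 3.
    At 3: go left to 36.
      At 36: go left to 18.
        18 is a leaf — visit 18.
      Visit 36.
      At 36: no right child.
    Visit 3.
    At 3: no right child.
Visit 14.
At 14: go right to 8.
  At 8: go left to 34.
    34 is a leaf — visit 34.
  Visit 8.
  At 8: go right to 23.
    At 23: no left child.
    Visit 23.
    At 23: go right to 7.
      At 7: go left to 5.
        At 5: go left to 2.
          2 is a leaf — visit 2.
        Visit 5.
        At 5: no right child.
      Visit 7.
      At 7: no right child.
Full in-order sequence: 39, 30, 27, 6, 18, 36, 3, 14, 34, 8, 23, 2, 5, 7.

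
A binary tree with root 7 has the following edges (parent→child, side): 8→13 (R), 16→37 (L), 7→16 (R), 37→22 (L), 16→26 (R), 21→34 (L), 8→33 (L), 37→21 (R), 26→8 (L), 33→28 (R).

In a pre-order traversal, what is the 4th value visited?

Pre-order visits the node, then its left subtree, then its right subtree.
Visit 7.
At 7: no left child.
At 7: go right to 16.
  Visit 16.
  At 16: go left to 37.
    Visit 37.
    At 37: go left to 22.
      22 is a leaf — visit 22.
    At 37: go right to 21.
      Visit 21.
      At 21: go left to 34.
        34 is a leaf — visit 34.
      At 21: no right child.
  At 16: go right to 26.
    Visit 26.
    At 26: go left to 8.
      Visit 8.
      At 8: go left to 33.
        Visit 33.
        At 33: no left child.
        At 33: go right to 28.
          28 is a leaf — visit 28.
      At 8: go right to 13.
        13 is a leaf — visit 13.
    At 26: no right child.
Full pre-order sequence: 7, 16, 37, 22, 21, 34, 26, 8, 33, 28, 13.

22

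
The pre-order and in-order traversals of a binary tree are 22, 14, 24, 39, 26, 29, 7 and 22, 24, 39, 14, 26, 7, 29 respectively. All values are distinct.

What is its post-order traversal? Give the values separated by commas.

The first element of pre-order is the root; it splits in-order into left and right subtrees.
Root 22: left subtree has 0 nodes { }, right has 6 {24, 39, 14, 26, 7, 29}.
  Root 14: left subtree has 2 nodes {24, 39}, right has 3 {26, 7, 29}.
    Root 24: left subtree has 0 nodes { }, right has 1 {39}.
    Root 26: left subtree has 0 nodes { }, right has 2 {7, 29}.
      Root 29: left subtree has 1 node {7}, right has 0 { }.

39, 24, 7, 29, 26, 14, 22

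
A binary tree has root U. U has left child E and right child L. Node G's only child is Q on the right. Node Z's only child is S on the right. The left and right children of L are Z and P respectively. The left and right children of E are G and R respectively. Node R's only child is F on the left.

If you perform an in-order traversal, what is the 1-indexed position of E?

In-order visits the left subtree, then the node, then the right subtree.
At U: go left to E.
  At E: go left to G.
    At G: no left child.
    Visit G.
    At G: go right to Q.
      Q is a leaf — visit Q.
  Visit E.
  At E: go right to R.
    At R: go left to F.
      F is a leaf — visit F.
    Visit R.
    At R: no right child.
Visit U.
At U: go right to L.
  At L: go left to Z.
    At Z: no left child.
    Visit Z.
    At Z: go right to S.
      S is a leaf — visit S.
  Visit L.
  At L: go right to P.
    P is a leaf — visit P.
Full in-order sequence: G, Q, E, F, R, U, Z, S, L, P.

3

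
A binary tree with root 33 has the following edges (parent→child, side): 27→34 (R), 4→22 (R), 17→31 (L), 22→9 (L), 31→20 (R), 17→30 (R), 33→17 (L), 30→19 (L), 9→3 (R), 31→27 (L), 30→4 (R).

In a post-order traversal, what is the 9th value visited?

Post-order visits the left subtree, then the right subtree, then the node.
At 33: go left to 17.
  At 17: go left to 31.
    At 31: go left to 27.
      At 27: no left child.
      At 27: go right to 34.
        34 is a leaf — visit 34.
      Visit 27.
    At 31: go right to 20.
      20 is a leaf — visit 20.
    Visit 31.
  At 17: go right to 30.
    At 30: go left to 19.
      19 is a leaf — visit 19.
    At 30: go right to 4.
      At 4: no left child.
      At 4: go right to 22.
        At 22: go left to 9.
          At 9: no left child.
          At 9: go right to 3.
            3 is a leaf — visit 3.
          Visit 9.
        At 22: no right child.
        Visit 22.
      Visit 4.
    Visit 30.
  Visit 17.
At 33: no right child.
Visit 33.
Full post-order sequence: 34, 27, 20, 31, 19, 3, 9, 22, 4, 30, 17, 33.

4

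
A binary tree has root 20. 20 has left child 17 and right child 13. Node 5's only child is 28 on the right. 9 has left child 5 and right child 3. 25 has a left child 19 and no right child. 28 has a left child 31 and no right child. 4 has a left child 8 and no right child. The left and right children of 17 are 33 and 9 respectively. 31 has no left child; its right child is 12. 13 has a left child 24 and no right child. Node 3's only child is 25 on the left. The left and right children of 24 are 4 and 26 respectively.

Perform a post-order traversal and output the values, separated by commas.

Post-order visits the left subtree, then the right subtree, then the node.
At 20: go left to 17.
  At 17: go left to 33.
    33 is a leaf — visit 33.
  At 17: go right to 9.
    At 9: go left to 5.
      At 5: no left child.
      At 5: go right to 28.
        At 28: go left to 31.
          At 31: no left child.
          At 31: go right to 12.
            12 is a leaf — visit 12.
          Visit 31.
        At 28: no right child.
        Visit 28.
      Visit 5.
    At 9: go right to 3.
      At 3: go left to 25.
        At 25: go left to 19.
          19 is a leaf — visit 19.
        At 25: no right child.
        Visit 25.
      At 3: no right child.
      Visit 3.
    Visit 9.
  Visit 17.
At 20: go right to 13.
  At 13: go left to 24.
    At 24: go left to 4.
      At 4: go left to 8.
        8 is a leaf — visit 8.
      At 4: no right child.
      Visit 4.
    At 24: go right to 26.
      26 is a leaf — visit 26.
    Visit 24.
  At 13: no right child.
  Visit 13.
Visit 20.

33, 12, 31, 28, 5, 19, 25, 3, 9, 17, 8, 4, 26, 24, 13, 20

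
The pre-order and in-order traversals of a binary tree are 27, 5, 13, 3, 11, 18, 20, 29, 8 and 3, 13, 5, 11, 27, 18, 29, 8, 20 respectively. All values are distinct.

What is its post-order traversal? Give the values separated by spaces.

3 13 11 5 8 29 20 18 27

The first element of pre-order is the root; it splits in-order into left and right subtrees.
Root 27: left subtree has 4 nodes {3, 13, 5, 11}, right has 4 {18, 29, 8, 20}.
  Root 5: left subtree has 2 nodes {3, 13}, right has 1 {11}.
    Root 13: left subtree has 1 node {3}, right has 0 { }.
  Root 18: left subtree has 0 nodes { }, right has 3 {29, 8, 20}.
    Root 20: left subtree has 2 nodes {29, 8}, right has 0 { }.
      Root 29: left subtree has 0 nodes { }, right has 1 {8}.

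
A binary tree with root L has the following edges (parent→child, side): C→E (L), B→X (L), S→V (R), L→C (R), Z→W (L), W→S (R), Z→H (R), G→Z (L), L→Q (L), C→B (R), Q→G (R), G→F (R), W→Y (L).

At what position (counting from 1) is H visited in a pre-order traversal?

Pre-order visits the node, then its left subtree, then its right subtree.
Visit L.
At L: go left to Q.
  Visit Q.
  At Q: no left child.
  At Q: go right to G.
    Visit G.
    At G: go left to Z.
      Visit Z.
      At Z: go left to W.
        Visit W.
        At W: go left to Y.
          Y is a leaf — visit Y.
        At W: go right to S.
          Visit S.
          At S: no left child.
          At S: go right to V.
            V is a leaf — visit V.
      At Z: go right to H.
        H is a leaf — visit H.
    At G: go right to F.
      F is a leaf — visit F.
At L: go right to C.
  Visit C.
  At C: go left to E.
    E is a leaf — visit E.
  At C: go right to B.
    Visit B.
    At B: go left to X.
      X is a leaf — visit X.
    At B: no right child.
Full pre-order sequence: L, Q, G, Z, W, Y, S, V, H, F, C, E, B, X.

9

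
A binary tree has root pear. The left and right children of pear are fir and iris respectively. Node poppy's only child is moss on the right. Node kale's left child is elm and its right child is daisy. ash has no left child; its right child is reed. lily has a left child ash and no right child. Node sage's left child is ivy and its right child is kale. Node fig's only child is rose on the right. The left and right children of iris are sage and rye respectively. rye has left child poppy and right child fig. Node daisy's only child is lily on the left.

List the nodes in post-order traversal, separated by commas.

Post-order visits the left subtree, then the right subtree, then the node.
At pear: go left to fir.
  fir is a leaf — visit fir.
At pear: go right to iris.
  At iris: go left to sage.
    At sage: go left to ivy.
      ivy is a leaf — visit ivy.
    At sage: go right to kale.
      At kale: go left to elm.
        elm is a leaf — visit elm.
      At kale: go right to daisy.
        At daisy: go left to lily.
          At lily: go left to ash.
            At ash: no left child.
            At ash: go right to reed.
              reed is a leaf — visit reed.
            Visit ash.
          At lily: no right child.
          Visit lily.
        At daisy: no right child.
        Visit daisy.
      Visit kale.
    Visit sage.
  At iris: go right to rye.
    At rye: go left to poppy.
      At poppy: no left child.
      At poppy: go right to moss.
        moss is a leaf — visit moss.
      Visit poppy.
    At rye: go right to fig.
      At fig: no left child.
      At fig: go right to rose.
        rose is a leaf — visit rose.
      Visit fig.
    Visit rye.
  Visit iris.
Visit pear.

fir, ivy, elm, reed, ash, lily, daisy, kale, sage, moss, poppy, rose, fig, rye, iris, pear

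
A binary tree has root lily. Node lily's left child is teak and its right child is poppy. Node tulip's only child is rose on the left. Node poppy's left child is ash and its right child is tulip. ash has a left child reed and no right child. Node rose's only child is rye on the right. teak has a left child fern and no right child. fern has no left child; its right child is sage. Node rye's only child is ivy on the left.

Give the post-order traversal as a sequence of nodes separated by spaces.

Post-order visits the left subtree, then the right subtree, then the node.
At lily: go left to teak.
  At teak: go left to fern.
    At fern: no left child.
    At fern: go right to sage.
      sage is a leaf — visit sage.
    Visit fern.
  At teak: no right child.
  Visit teak.
At lily: go right to poppy.
  At poppy: go left to ash.
    At ash: go left to reed.
      reed is a leaf — visit reed.
    At ash: no right child.
    Visit ash.
  At poppy: go right to tulip.
    At tulip: go left to rose.
      At rose: no left child.
      At rose: go right to rye.
        At rye: go left to ivy.
          ivy is a leaf — visit ivy.
        At rye: no right child.
        Visit rye.
      Visit rose.
    At tulip: no right child.
    Visit tulip.
  Visit poppy.
Visit lily.

sage fern teak reed ash ivy rye rose tulip poppy lily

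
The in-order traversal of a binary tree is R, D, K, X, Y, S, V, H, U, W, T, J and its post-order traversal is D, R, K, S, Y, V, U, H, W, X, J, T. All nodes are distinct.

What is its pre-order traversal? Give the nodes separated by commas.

The last element of post-order is the root; it splits in-order into left and right subtrees.
Root T: left subtree has 10 nodes {R, D, K, X, Y, S, V, H, U, W}, right has 1 {J}.
  Root X: left subtree has 3 nodes {R, D, K}, right has 6 {Y, S, V, H, U, W}.
    Root K: left subtree has 2 nodes {R, D}, right has 0 { }.
      Root R: left subtree has 0 nodes { }, right has 1 {D}.
    Root W: left subtree has 5 nodes {Y, S, V, H, U}, right has 0 { }.
      Root H: left subtree has 3 nodes {Y, S, V}, right has 1 {U}.
        Root V: left subtree has 2 nodes {Y, S}, right has 0 { }.
          Root Y: left subtree has 0 nodes { }, right has 1 {S}.

T, X, K, R, D, W, H, V, Y, S, U, J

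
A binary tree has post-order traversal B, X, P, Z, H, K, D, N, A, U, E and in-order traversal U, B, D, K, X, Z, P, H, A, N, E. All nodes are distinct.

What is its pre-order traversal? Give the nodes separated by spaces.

The last element of post-order is the root; it splits in-order into left and right subtrees.
Root E: left subtree has 10 nodes {U, B, D, K, X, Z, P, H, A, N}, right has 0 { }.
  Root U: left subtree has 0 nodes { }, right has 9 {B, D, K, X, Z, P, H, A, N}.
    Root A: left subtree has 7 nodes {B, D, K, X, Z, P, H}, right has 1 {N}.
      Root D: left subtree has 1 node {B}, right has 5 {K, X, Z, P, H}.
        Root K: left subtree has 0 nodes { }, right has 4 {X, Z, P, H}.
          Root H: left subtree has 3 nodes {X, Z, P}, right has 0 { }.
            Root Z: left subtree has 1 node {X}, right has 1 {P}.

E U A D B K H Z X P N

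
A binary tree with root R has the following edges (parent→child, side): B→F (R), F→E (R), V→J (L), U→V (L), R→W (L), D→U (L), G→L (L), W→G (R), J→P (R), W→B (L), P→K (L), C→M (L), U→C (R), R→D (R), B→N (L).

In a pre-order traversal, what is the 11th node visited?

V

Pre-order visits the node, then its left subtree, then its right subtree.
Visit R.
At R: go left to W.
  Visit W.
  At W: go left to B.
    Visit B.
    At B: go left to N.
      N is a leaf — visit N.
    At B: go right to F.
      Visit F.
      At F: no left child.
      At F: go right to E.
        E is a leaf — visit E.
  At W: go right to G.
    Visit G.
    At G: go left to L.
      L is a leaf — visit L.
    At G: no right child.
At R: go right to D.
  Visit D.
  At D: go left to U.
    Visit U.
    At U: go left to V.
      Visit V.
      At V: go left to J.
        Visit J.
        At J: no left child.
        At J: go right to P.
          Visit P.
          At P: go left to K.
            K is a leaf — visit K.
          At P: no right child.
      At V: no right child.
    At U: go right to C.
      Visit C.
      At C: go left to M.
        M is a leaf — visit M.
      At C: no right child.
  At D: no right child.
Full pre-order sequence: R, W, B, N, F, E, G, L, D, U, V, J, P, K, C, M.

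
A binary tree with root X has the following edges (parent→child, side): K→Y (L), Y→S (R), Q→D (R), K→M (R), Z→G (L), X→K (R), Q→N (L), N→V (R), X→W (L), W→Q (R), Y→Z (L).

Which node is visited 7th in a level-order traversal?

N

Level-order visits nodes level by level from the root, left to right within each level.
Level 0: X
Level 1: W, K
Level 2: Q, Y, M
Level 3: N, D, Z, S
Level 4: V, G
Full level-order sequence: X, W, K, Q, Y, M, N, D, Z, S, V, G.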